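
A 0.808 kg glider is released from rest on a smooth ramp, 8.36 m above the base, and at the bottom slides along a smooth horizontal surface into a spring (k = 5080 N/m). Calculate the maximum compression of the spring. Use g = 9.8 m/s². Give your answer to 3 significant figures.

x = 0.161 m

Gravitational PE at the top equals spring PE at max compression: mgh = ½kx²
x = √(2mgh/k) = √(2 × 0.808 × 9.8 × 8.36 / 5080) = 0.1614 m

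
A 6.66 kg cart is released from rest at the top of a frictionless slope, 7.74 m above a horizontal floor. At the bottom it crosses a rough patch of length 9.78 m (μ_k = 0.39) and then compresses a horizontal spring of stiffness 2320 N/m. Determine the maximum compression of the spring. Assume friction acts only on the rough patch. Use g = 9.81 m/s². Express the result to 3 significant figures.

Initial energy: E₁ = mgh = (6.66)(9.81)(7.74) = 505.69 J
Friction removes W_f = μ_k mg d = (0.39)(6.66)(9.81)(9.78) = 249.2 J
Energy reaching the spring: E = 505.69 − 249.2 = 256.49 J
At max compression ½kx² = E ⇒ x = √(2E/k) = √(2 × 256.49/2320) = 0.4702 m

x = 0.470 m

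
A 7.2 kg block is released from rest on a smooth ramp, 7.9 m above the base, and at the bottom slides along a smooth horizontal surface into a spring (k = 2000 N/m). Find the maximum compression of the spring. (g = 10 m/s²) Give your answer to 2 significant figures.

x = 0.75 m

Energy conservation (no friction) from release to max compression: mgh = ½kx²
x = √(2mgh/k) = √(2 × 7.2 × 10 × 7.9 / 2000) = 0.7542 m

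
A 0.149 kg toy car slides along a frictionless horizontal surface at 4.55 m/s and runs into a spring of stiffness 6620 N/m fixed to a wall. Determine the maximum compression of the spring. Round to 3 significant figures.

x = 0.0216 m

At max compression the car is momentarily at rest: ½mv² = ½kx²
x = v√(m/k) = 4.55 × √(0.149/6620) = 0.02159 m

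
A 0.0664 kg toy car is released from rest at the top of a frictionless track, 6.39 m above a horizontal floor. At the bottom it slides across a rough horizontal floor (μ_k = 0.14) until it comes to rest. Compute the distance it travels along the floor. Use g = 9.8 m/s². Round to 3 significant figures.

Energy at the top = energy at the end + work done against friction:
At rest all PE has been dissipated by friction: mgh = μ_k m g d
d = h/μ_k = 6.39/0.14 = 45.64 m

d = 45.6 m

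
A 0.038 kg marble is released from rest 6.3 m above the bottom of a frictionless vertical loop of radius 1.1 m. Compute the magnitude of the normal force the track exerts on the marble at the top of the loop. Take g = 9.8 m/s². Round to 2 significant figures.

N = 2.4 N

Energy from release to top (height 2r): mgh = ½mv_top² + mg(2r)
v_top² = 2g(h − 2r) = 2(9.8)(6.3 − 2.200) = 80.360 m²/s²
At the top, both N and weight point toward the centre: N + mg = mv_top²/r
N = m(v_top²/r − g) = 0.038(80.360/1.1 − 9.8) = 2.404 N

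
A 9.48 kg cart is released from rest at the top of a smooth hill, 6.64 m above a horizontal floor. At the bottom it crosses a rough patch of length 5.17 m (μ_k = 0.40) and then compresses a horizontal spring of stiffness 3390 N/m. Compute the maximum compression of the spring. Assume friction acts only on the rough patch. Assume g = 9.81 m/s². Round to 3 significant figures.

Initial energy: E₁ = mgh = (9.48)(9.81)(6.64) = 617.51 J
Friction removes W_f = μ_k mg d = (0.40)(9.48)(9.81)(5.17) = 192.3 J
Energy reaching the spring: E = 617.51 − 192.3 = 425.19 J
At max compression ½kx² = E ⇒ x = √(2E/k) = √(2 × 425.19/3390) = 0.5008 m

x = 0.501 m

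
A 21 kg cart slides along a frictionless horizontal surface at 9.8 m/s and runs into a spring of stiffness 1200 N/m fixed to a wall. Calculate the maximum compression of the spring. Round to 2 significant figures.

x = 1.3 m

All KE is stored as spring PE at maximum compression: ½mv² = ½kx²
x = v√(m/k) = 9.8 × √(21/1200) = 1.296 m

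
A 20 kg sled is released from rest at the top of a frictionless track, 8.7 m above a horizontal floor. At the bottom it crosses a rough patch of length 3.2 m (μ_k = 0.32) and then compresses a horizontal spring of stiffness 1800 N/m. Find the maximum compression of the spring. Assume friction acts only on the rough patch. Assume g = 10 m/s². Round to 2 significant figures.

Initial energy: E₁ = mgh = (20)(10)(8.7) = 1740.0 J
Friction removes W_f = μ_k mg d = (0.32)(20)(10)(3.2) = 204.8 J
Energy reaching the spring: E = 1740.0 − 204.8 = 1535.2 J
At max compression ½kx² = E ⇒ x = √(2E/k) = √(2 × 1535.2/1800) = 1.306 m

x = 1.3 m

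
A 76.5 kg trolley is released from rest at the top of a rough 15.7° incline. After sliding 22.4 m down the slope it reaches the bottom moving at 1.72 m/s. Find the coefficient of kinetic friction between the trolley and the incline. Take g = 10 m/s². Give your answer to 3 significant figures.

μ_k = 0.274

mgh = ½mv² + μ_k (mg cosθ) L, with h = L sinθ
mgL sinθ = 4637.0 J; ½mv² = 113.16 J
W_f = 4637.0 − 113.16 = 4524 J
μ_k = W_f/(mg cosθ · L) = 4524/(736.5 × 22.4) = 0.2742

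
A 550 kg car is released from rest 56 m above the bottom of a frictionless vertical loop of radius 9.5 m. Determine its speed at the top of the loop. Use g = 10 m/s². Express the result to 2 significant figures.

Energy conservation: mgh = ½mv_top² + mg(2r)
v_top² = 2g(h − 2r) = 2(10)(56 − 19.00) = 740.0
v_top = 27.20 m/s

v = 27 m/s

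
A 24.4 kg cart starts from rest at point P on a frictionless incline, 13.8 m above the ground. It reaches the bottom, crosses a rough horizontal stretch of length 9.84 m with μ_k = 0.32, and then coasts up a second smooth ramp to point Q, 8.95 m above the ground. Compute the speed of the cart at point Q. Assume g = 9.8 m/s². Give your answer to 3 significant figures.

v = 5.77 m/s

Energy at P: mgh₁ = (24.4)(9.8)(13.8) = 3299.9 J
Friction loss: W_f = μ_k mg d = 752.9 J
At Q: ½mv² + mgh₂ = mgh₁ − W_f
½mv² = 3299.9 − 752.9 − 2140.1 = 406.79 J
v = √(2 × 406.79/24.4) = 5.774 m/s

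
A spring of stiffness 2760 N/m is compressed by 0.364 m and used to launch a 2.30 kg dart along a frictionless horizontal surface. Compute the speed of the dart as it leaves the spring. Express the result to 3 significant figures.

v = 12.6 m/s

The dart leaves the spring when the spring is at natural length, so ½kx² = ½mv²
v = x√(k/m) = 0.364 × √(2760/2.30) = 12.61 m/s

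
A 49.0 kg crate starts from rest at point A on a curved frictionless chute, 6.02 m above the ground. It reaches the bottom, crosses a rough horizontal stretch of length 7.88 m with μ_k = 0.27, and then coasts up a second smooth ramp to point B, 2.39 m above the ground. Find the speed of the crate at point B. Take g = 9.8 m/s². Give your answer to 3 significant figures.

Energy at A: mgh₁ = (49.0)(9.8)(6.02) = 2890.8 J
Friction loss: W_f = μ_k mg d = 1022 J
At B: ½mv² + mgh₂ = mgh₁ − W_f
½mv² = 2890.8 − 1022 − 1147.7 = 721.45 J
v = √(2 × 721.45/49.0) = 5.427 m/s

v = 5.43 m/s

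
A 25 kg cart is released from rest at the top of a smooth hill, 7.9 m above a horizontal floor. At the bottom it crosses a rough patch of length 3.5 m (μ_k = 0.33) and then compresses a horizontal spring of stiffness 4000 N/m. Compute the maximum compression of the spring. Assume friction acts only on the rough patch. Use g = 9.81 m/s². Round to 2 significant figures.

Initial energy: E₁ = mgh = (25)(9.81)(7.9) = 1937.5 J
Friction removes W_f = μ_k mg d = (0.33)(25)(9.81)(3.5) = 283.3 J
Energy reaching the spring: E = 1937.5 − 283.3 = 1654.2 J
At max compression ½kx² = E ⇒ x = √(2E/k) = √(2 × 1654.2/4000) = 0.9095 m

x = 0.91 m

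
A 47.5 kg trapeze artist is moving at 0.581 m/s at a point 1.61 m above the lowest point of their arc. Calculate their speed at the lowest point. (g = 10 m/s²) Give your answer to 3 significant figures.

v = 5.70 m/s

Energy conservation between the two points: ½mv₀² + mgh = ½mv²
v² = v₀² + 2gh = (0.581)² + 2(10)(1.61) = 32.538
v = √32.538 = 5.704 m/s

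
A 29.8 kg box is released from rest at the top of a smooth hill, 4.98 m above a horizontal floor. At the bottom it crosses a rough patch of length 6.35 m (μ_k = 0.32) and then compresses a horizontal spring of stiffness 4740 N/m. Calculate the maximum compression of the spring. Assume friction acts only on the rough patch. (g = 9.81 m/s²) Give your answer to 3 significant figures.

x = 0.603 m

Initial energy: E₁ = mgh = (29.8)(9.81)(4.98) = 1455.8 J
Friction removes W_f = μ_k mg d = (0.32)(29.8)(9.81)(6.35) = 594.0 J
Energy reaching the spring: E = 1455.8 − 594.0 = 861.81 J
At max compression ½kx² = E ⇒ x = √(2E/k) = √(2 × 861.81/4740) = 0.6030 m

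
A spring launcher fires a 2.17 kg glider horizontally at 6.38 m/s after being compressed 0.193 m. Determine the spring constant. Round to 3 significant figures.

Energy stored in the spring equals the launch KE: ½kx² = ½mv²
k = mv²/x² = (2.17)(6.38)²/(0.193)² = 2371 N/m

k = 2370 N/m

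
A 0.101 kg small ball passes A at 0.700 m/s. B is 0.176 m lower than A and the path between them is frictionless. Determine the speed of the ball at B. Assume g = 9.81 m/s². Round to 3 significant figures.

By conservation of mechanical energy, ½mv₀² + mgh = ½mv²
v² = v₀² + 2gh = (0.700)² + 2(9.81)(0.176) = 3.9431
v = √3.9431 = 1.986 m/s

v = 1.99 m/s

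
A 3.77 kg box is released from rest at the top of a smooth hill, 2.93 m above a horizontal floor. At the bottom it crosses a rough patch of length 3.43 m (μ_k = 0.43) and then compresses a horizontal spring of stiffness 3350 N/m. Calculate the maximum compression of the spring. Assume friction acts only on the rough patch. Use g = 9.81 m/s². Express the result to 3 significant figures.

x = 0.179 m

Initial energy: E₁ = mgh = (3.77)(9.81)(2.93) = 108.36 J
Friction removes W_f = μ_k mg d = (0.43)(3.77)(9.81)(3.43) = 54.55 J
Energy reaching the spring: E = 108.36 − 54.55 = 53.815 J
At max compression ½kx² = E ⇒ x = √(2E/k) = √(2 × 53.815/3350) = 0.1792 m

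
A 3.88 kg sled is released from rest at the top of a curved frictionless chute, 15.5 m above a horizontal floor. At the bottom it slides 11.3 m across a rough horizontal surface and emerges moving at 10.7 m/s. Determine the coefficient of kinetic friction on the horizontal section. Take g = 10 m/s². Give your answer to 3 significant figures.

Applying the work–energy principle:
mgh = ½mv² + μ_k m g d
mgh = 601.40 J; ½mv² = 222.11 J
W_f = 601.40 − 222.11 = 379.3 J
μ_k = W_f/(mg·d) = 379.3/(38.80 × 11.3) = 0.8651

μ_k = 0.865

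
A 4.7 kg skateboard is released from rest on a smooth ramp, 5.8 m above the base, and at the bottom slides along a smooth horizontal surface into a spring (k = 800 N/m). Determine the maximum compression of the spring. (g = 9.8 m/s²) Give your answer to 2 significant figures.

x = 0.82 m

Energy conservation (no friction) from release to max compression: mgh = ½kx²
x = √(2mgh/k) = √(2 × 4.7 × 9.8 × 5.8 / 800) = 0.8172 m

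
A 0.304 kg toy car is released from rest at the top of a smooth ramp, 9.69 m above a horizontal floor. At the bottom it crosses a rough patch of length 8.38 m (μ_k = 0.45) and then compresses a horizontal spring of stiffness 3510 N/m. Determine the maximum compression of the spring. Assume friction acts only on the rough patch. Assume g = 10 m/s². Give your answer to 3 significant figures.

x = 0.101 m

Initial energy: E₁ = mgh = (0.304)(10)(9.69) = 29.458 J
Friction removes W_f = μ_k mg d = (0.45)(0.304)(10)(8.38) = 11.46 J
Energy reaching the spring: E = 29.458 − 11.46 = 17.994 J
At max compression ½kx² = E ⇒ x = √(2E/k) = √(2 × 17.994/3510) = 0.1013 m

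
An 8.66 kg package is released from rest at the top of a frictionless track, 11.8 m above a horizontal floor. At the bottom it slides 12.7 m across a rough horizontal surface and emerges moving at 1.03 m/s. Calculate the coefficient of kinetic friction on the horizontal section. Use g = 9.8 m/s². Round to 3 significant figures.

Energy bookkeeping (friction removes W_f = μ_k N d):
mgh = ½mv² + μ_k m g d
mgh = 1001.4 J; ½mv² = 4.5937 J
W_f = 1001.4 − 4.5937 = 996.8 J
μ_k = W_f/(mg·d) = 996.8/(84.87 × 12.7) = 0.9249

μ_k = 0.925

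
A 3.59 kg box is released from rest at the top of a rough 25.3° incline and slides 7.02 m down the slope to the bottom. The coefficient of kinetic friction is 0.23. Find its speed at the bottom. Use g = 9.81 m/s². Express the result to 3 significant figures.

Taking the bottom as reference, mgh = ½mv² + μ_k N L with h = L sinθ, N = mg cosθ:
mgh = mgL sinθ = (3.59)(9.81)(7.02)sin25.3° = 105.66 J
W_f = μ_k mg cosθ · L = (0.23)(3.59)(9.81)cos25.3°·7.02 = 51.41 J
½mv² = 105.66 − 51.41 = 54.247 J
v = √(2 × 54.247/3.59) = 5.497 m/s

v = 5.50 m/s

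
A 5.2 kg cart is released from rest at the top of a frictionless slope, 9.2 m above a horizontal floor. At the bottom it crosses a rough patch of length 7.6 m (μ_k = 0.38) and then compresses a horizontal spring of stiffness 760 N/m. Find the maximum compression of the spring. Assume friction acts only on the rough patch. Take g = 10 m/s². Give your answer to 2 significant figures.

Initial energy: E₁ = mgh = (5.2)(10)(9.2) = 478.40 J
Friction removes W_f = μ_k mg d = (0.38)(5.2)(10)(7.6) = 150.2 J
Energy reaching the spring: E = 478.40 − 150.2 = 328.22 J
At max compression ½kx² = E ⇒ x = √(2E/k) = √(2 × 328.22/760) = 0.9294 m

x = 0.93 m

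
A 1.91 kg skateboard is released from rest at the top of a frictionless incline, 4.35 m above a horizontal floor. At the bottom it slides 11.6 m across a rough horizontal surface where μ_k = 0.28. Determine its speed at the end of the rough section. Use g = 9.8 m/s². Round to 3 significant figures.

v = 4.65 m/s

Energy bookkeeping (friction removes W_f = μ_k N d):
mgh = ½mv² + μ_k m g d
W_f = μ_k mg d = (0.28)(1.91)(9.8)(11.6) = 60.80 J
½mv² = mgh − W_f = 81.423 − 60.80 = 20.627 J
v = √(2 × 20.627/1.91) = 4.647 m/s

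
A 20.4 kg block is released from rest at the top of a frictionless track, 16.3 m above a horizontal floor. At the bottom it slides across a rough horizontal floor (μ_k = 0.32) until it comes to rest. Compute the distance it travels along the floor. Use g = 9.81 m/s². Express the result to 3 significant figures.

d = 50.9 m

Applying the work–energy principle:
At rest all PE has been dissipated by friction: mgh = μ_k m g d
d = h/μ_k = 16.3/0.32 = 50.94 m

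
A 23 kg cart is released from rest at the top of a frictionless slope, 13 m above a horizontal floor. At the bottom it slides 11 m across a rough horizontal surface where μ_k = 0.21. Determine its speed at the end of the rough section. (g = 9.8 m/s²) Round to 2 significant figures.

Energy bookkeeping (friction removes W_f = μ_k N d):
mgh = ½mv² + μ_k m g d
W_f = μ_k mg d = (0.21)(23)(9.8)(11) = 520.7 J
½mv² = mgh − W_f = 2930.2 − 520.7 = 2409.5 J
v = √(2 × 2409.5/23) = 14.47 m/s

v = 14 m/s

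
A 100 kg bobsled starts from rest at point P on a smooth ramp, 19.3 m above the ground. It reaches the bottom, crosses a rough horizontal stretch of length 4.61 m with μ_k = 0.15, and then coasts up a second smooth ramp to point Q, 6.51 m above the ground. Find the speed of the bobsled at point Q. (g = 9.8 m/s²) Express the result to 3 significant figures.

Energy at P: mgh₁ = (100)(9.8)(19.3) = 18914 J
Friction loss: W_f = μ_k mg d = 677.7 J
At Q: ½mv² + mgh₂ = mgh₁ − W_f
½mv² = 18914 − 677.7 − 6379.8 = 11857 J
v = √(2 × 11857/100) = 15.40 m/s

v = 15.4 m/s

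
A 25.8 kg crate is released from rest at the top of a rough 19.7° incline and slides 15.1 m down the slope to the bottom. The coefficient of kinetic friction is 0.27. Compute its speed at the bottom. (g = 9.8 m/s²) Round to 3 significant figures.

Energy: mgh = ½mv² + W_f, with h = L sinθ and W_f = μ_k (mg cosθ) L
mgh = mgL sinθ = (25.8)(9.8)(15.1)sin19.7° = 1287.0 J
W_f = μ_k mg cosθ · L = (0.27)(25.8)(9.8)cos19.7°·15.1 = 970.5 J
½mv² = 1287.0 − 970.5 = 316.50 J
v = √(2 × 316.50/25.8) = 4.953 m/s

v = 4.95 m/s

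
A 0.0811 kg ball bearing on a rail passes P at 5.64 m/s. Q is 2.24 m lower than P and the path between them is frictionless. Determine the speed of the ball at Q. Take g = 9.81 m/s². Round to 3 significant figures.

Equating total energy at the two states: ½mv₀² + mgh = ½mv²
v² = v₀² + 2gh = (5.64)² + 2(9.81)(2.24) = 75.758
v = √75.758 = 8.704 m/s

v = 8.70 m/s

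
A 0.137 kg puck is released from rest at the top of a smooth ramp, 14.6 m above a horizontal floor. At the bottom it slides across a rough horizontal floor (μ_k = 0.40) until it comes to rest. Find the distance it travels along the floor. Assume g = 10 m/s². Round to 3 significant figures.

Energy at the top = energy at the end + work done against friction:
At rest all PE has been dissipated by friction: mgh = μ_k m g d
d = h/μ_k = 14.6/0.40 = 36.50 m

d = 36.5 m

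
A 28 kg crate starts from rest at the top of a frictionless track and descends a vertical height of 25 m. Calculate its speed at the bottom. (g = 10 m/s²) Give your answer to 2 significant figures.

v = 22 m/s

Equating total energy at the two states: mgh = ½mv²
The mass cancels from both sides.
v = √(2gh) = √(2 × 10 × 25) = √500.00 = 22.36 m/s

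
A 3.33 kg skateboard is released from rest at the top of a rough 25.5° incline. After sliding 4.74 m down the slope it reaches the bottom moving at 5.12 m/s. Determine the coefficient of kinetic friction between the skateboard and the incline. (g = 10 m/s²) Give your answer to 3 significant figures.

Energy balance down the incline: mg L sinθ − ½mv² = μ_k (mg cosθ) L
mgL sinθ = 67.953 J; ½mv² = 43.647 J
W_f = 67.953 − 43.647 = 24.31 J
μ_k = W_f/(mg cosθ · L) = 24.31/(30.06 × 4.74) = 0.1706

μ_k = 0.171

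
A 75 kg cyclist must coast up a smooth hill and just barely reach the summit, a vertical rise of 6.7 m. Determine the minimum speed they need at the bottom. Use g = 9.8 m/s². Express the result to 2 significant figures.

v = 11 m/s

At the top they are momentarily at rest, so all KE converts to PE: ½mv² = mgh
v = √(2gh) = √(2 × 9.8 × 6.7) = 11.46 m/s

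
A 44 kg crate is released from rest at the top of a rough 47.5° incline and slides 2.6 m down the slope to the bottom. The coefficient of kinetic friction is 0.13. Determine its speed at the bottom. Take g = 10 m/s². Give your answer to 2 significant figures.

v = 5.8 m/s

Work–energy: mg(L sinθ) − μ_k(mg cosθ)L = ½mv²
mgh = mgL sinθ = (44)(10)(2.6)sin47.5° = 843.45 J
W_f = μ_k mg cosθ · L = (0.13)(44)(10)cos47.5°·2.6 = 100.5 J
½mv² = 843.45 − 100.5 = 742.97 J
v = √(2 × 742.97/44) = 5.811 m/s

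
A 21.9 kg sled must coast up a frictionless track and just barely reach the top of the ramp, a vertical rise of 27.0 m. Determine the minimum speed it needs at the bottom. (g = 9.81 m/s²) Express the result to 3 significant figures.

v = 23.0 m/s

At the top it is momentarily at rest, so all KE converts to PE: ½mv² = mgh
v = √(2gh) = √(2 × 9.81 × 27.0) = 23.02 m/s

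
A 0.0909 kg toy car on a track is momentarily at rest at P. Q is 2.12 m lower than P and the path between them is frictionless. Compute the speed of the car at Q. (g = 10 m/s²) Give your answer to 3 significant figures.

Equating total energy at the two states: mgh = ½mv²
v = √(2gh) = √(2 × 10 × 2.12) = √42.400 = 6.512 m/s

v = 6.51 m/s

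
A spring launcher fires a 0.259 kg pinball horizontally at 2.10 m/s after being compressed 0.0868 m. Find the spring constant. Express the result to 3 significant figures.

k = 152 N/m

Energy stored in the spring equals the launch KE: ½kx² = ½mv²
k = mv²/x² = (0.259)(2.10)²/(0.0868)² = 151.6 N/m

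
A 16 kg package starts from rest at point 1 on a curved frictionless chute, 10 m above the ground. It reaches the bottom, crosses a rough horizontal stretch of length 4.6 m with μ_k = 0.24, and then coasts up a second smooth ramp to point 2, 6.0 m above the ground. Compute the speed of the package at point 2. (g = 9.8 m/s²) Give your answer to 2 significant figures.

Energy at 1: mgh₁ = (16)(9.8)(10) = 1568.0 J
Friction loss: W_f = μ_k mg d = 173.1 J
At 2: ½mv² + mgh₂ = mgh₁ − W_f
½mv² = 1568.0 − 173.1 − 940.80 = 454.09 J
v = √(2 × 454.09/16) = 7.534 m/s

v = 7.5 m/s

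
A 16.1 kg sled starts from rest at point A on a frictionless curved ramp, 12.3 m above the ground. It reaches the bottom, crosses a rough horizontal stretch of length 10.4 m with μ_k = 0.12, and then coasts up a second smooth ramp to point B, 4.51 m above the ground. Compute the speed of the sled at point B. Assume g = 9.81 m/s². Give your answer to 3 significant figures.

v = 11.3 m/s

Energy at A: mgh₁ = (16.1)(9.81)(12.3) = 1942.7 J
Friction loss: W_f = μ_k mg d = 197.1 J
At B: ½mv² + mgh₂ = mgh₁ − W_f
½mv² = 1942.7 − 197.1 − 712.31 = 1033.3 J
v = √(2 × 1033.3/16.1) = 11.33 m/s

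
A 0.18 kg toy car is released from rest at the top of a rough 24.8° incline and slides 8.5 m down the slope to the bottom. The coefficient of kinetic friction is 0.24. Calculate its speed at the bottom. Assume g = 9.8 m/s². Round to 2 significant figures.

v = 5.8 m/s

Work–energy: mg(L sinθ) − μ_k(mg cosθ)L = ½mv²
mgh = mgL sinθ = (0.18)(9.8)(8.5)sin24.8° = 6.2893 J
W_f = μ_k mg cosθ · L = (0.24)(0.18)(9.8)cos24.8°·8.5 = 3.267 J
½mv² = 6.2893 − 3.267 = 3.0226 J
v = √(2 × 3.0226/0.18) = 5.795 m/s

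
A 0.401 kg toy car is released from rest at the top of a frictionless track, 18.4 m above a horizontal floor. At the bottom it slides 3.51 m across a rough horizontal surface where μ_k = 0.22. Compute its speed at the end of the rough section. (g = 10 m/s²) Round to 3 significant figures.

v = 18.8 m/s

Energy at the top = energy at the end + work done against friction:
mgh = ½mv² + μ_k m g d
W_f = μ_k mg d = (0.22)(0.401)(10)(3.51) = 3.097 J
½mv² = mgh − W_f = 73.784 − 3.097 = 70.687 J
v = √(2 × 70.687/0.401) = 18.78 m/s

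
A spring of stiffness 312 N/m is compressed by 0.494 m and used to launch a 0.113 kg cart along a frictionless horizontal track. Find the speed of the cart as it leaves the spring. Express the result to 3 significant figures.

The cart leaves the spring when the spring is at natural length, so ½kx² = ½mv²
v = x√(k/m) = 0.494 × √(312/0.113) = 25.96 m/s

v = 26.0 m/s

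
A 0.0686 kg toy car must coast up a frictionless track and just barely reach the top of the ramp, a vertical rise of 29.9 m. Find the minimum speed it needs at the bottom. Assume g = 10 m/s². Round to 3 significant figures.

v = 24.5 m/s

At the top it is momentarily at rest, so all KE converts to PE: ½mv² = mgh
v = √(2gh) = √(2 × 10 × 29.9) = 24.45 m/s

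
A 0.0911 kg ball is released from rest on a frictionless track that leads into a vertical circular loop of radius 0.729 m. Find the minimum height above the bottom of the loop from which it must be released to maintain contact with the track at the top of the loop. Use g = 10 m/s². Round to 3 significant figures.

h = 1.82 m

At the top, for minimum speed gravity alone supplies the centripetal force: mg = mv_top²/r ⇒ v_top² = gr = 7.290 m²/s²
Energy conservation from release height h to the top (height 2r): mgh = ½mv_top² + mg(2r)
h = v_top²/(2g) + 2r = r/2 + 2r = 5r/2 = 1.823 m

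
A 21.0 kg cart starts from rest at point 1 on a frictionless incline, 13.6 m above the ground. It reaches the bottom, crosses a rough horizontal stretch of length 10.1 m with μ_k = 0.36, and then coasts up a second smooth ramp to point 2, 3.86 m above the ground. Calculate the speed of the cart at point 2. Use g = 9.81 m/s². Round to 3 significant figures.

Energy at 1: mgh₁ = (21.0)(9.81)(13.6) = 2801.7 J
Friction loss: W_f = μ_k mg d = 749.1 J
At 2: ½mv² + mgh₂ = mgh₁ − W_f
½mv² = 2801.7 − 749.1 − 795.20 = 1257.5 J
v = √(2 × 1257.5/21.0) = 10.94 m/s

v = 10.9 m/s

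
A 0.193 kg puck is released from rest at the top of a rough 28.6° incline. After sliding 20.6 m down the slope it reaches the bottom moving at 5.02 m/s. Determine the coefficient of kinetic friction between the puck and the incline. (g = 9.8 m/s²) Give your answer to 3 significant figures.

μ_k = 0.474

mgh = ½mv² + μ_k (mg cosθ) L, with h = L sinθ
mgL sinθ = 18.651 J; ½mv² = 2.4318 J
W_f = 18.651 − 2.4318 = 16.22 J
μ_k = W_f/(mg cosθ · L) = 16.22/(1.661 × 20.6) = 0.4741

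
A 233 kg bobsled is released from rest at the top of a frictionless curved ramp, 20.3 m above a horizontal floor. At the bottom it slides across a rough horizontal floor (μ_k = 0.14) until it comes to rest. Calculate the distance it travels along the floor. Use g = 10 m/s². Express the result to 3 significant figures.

Applying the work–energy principle:
At rest all PE has been dissipated by friction: mgh = μ_k m g d
d = h/μ_k = 20.3/0.14 = 145.0 m

d = 145 m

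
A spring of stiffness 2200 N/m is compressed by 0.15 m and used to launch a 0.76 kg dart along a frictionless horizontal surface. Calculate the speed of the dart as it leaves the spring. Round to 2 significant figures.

v = 8.1 m/s

Conservation of energy: ½kx² = ½mv²
v = x√(k/m) = 0.15 × √(2200/0.76) = 8.070 m/s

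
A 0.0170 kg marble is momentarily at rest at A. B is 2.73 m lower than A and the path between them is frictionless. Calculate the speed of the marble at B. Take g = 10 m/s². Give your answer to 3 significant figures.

By conservation of mechanical energy, mgh = ½mv²
v = √(2gh) = √(2 × 10 × 2.73) = √54.600 = 7.389 m/s

v = 7.39 m/s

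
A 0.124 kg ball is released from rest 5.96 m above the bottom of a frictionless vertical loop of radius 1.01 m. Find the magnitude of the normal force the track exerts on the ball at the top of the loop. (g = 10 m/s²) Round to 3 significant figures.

N = 8.43 N

Energy from release to top (height 2r): mgh = ½mv_top² + mg(2r)
v_top² = 2g(h − 2r) = 2(10)(5.96 − 2.020) = 78.800 m²/s²
At the top, both N and weight point toward the centre: N + mg = mv_top²/r
N = m(v_top²/r − g) = 0.124(78.800/1.01 − 10) = 8.434 N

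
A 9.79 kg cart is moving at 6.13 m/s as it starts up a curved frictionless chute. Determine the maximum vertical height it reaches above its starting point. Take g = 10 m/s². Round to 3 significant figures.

By energy conservation, ½mv² = mgh
h = v²/(2g) = 6.13²/(2 × 10) = 1.879 m

h = 1.88 m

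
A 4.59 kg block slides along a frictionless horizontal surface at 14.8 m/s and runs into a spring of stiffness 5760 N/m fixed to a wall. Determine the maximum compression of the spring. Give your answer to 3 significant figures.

x = 0.418 m

At max compression the block is momentarily at rest: ½mv² = ½kx²
x = v√(m/k) = 14.8 × √(4.59/5760) = 0.4178 m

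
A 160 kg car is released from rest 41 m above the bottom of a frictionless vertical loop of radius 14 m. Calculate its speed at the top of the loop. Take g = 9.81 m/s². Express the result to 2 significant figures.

v = 16 m/s

Energy conservation: mgh = ½mv_top² + mg(2r)
v_top² = 2g(h − 2r) = 2(9.81)(41 − 28.00) = 255.1
v_top = 15.97 m/s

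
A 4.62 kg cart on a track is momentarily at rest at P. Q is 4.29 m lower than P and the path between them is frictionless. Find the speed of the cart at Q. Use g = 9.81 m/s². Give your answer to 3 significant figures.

v = 9.17 m/s

Energy conservation between the two points: mgh = ½mv²
v = √(2gh) = √(2 × 9.81 × 4.29) = √84.170 = 9.174 m/s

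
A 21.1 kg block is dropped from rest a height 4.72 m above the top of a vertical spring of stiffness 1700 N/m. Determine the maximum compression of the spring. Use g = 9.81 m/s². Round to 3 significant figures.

x = 1.20 m

Let x be the compression. The total drop is H + x, and the block is instantaneously at rest at max compression, so energy conservation gives:
mg(H + x) = ½kx²
½(1700)x² − (21.1)(9.81)x − (21.1)(9.81)(4.72) = 0
850.0x² − 207.0x − 977.0 = 0
x = [207.0 + √(42845 + 3.3218e+06)]/(2 × 850.0) = 1.201 m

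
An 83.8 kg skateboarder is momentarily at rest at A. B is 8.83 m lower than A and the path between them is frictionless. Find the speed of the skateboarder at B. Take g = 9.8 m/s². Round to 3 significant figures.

v = 13.2 m/s

Mechanical energy is conserved (no friction): mgh = ½mv²
v = √(2gh) = √(2 × 9.8 × 8.83) = √173.07 = 13.16 m/s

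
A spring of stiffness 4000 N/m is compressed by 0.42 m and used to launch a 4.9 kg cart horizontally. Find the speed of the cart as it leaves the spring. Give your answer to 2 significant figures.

v = 12 m/s

The cart leaves the spring when the spring is at natural length, so ½kx² = ½mv²
v = x√(k/m) = 0.42 × √(4000/4.9) = 12.00 m/s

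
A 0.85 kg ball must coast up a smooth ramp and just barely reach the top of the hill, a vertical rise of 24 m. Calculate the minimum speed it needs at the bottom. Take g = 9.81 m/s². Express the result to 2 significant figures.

At the top it is momentarily at rest, so all KE converts to PE: ½mv² = mgh
v = √(2gh) = √(2 × 9.81 × 24) = 21.70 m/s

v = 22 m/s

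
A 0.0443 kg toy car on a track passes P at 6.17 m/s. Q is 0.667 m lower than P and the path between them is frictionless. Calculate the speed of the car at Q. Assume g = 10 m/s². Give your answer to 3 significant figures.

Energy conservation between the two points: ½mv₀² + mgh = ½mv²
The mass cancels from both sides.
v² = v₀² + 2gh = (6.17)² + 2(10)(0.667) = 51.409
v = √51.409 = 7.170 m/s

v = 7.17 m/s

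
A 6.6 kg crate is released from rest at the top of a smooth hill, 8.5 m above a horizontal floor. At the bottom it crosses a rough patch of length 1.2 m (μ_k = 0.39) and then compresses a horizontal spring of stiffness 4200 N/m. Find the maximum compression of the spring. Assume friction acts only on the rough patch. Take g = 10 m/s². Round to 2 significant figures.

x = 0.50 m

Initial energy: E₁ = mgh = (6.6)(10)(8.5) = 561.00 J
Friction removes W_f = μ_k mg d = (0.39)(6.6)(10)(1.2) = 30.89 J
Energy reaching the spring: E = 561.00 − 30.89 = 530.11 J
At max compression ½kx² = E ⇒ x = √(2E/k) = √(2 × 530.11/4200) = 0.5024 m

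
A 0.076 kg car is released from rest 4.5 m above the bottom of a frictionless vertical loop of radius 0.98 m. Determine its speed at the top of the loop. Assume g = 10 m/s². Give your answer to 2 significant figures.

v = 7.1 m/s

Energy conservation: mgh = ½mv_top² + mg(2r)
v_top² = 2g(h − 2r) = 2(10)(4.5 − 1.960) = 50.80
v_top = 7.127 m/s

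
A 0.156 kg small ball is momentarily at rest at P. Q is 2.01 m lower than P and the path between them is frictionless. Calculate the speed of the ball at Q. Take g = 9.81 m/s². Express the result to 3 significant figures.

v = 6.28 m/s

Mechanical energy is conserved (no friction): mgh = ½mv²
v = √(2gh) = √(2 × 9.81 × 2.01) = √39.436 = 6.280 m/s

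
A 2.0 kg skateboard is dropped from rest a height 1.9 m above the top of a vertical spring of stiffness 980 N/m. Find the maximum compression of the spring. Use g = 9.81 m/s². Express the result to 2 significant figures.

x = 0.30 m

Measuring PE from the top of the relaxed spring, at max compression the skateboard has dropped H + x with zero KE, so:
mg(H + x) = ½kx²
½(980)x² − (2.0)(9.81)x − (2.0)(9.81)(1.9) = 0
490.0x² − 19.62x − 37.28 = 0
x = [19.62 + √(384.9 + 73065)]/(2 × 490.0) = 0.2966 m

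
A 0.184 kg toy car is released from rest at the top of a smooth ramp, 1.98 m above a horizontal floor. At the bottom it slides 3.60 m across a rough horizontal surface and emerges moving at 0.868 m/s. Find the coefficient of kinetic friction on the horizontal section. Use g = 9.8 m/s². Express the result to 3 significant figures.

μ_k = 0.539

Energy at the top = energy at the end + work done against friction:
mgh = ½mv² + μ_k m g d
mgh = 3.5703 J; ½mv² = 0.069315 J
W_f = 3.5703 − 0.069315 = 3.501 J
μ_k = W_f/(mg·d) = 3.501/(1.803 × 3.60) = 0.5393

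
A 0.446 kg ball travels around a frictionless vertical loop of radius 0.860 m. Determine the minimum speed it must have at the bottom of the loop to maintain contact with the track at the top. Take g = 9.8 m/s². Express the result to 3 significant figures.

v = 6.49 m/s

At the top: mg = mv_top²/r ⇒ v_top² = gr = 8.428 m²/s²
Energy from bottom to top (height 2r): ½mv_bot² = ½mv_top² + mg(2r)
v_bot² = gr + 4gr = 5gr = 42.14
v_bot = √(5gr) = 6.492 m/s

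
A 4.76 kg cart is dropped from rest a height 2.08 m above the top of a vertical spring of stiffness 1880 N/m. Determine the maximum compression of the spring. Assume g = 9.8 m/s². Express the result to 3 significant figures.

x = 0.347 m

Measuring PE from the top of the relaxed spring, at max compression the cart has dropped H + x with zero KE, so:
mg(H + x) = ½kx²
½(1880)x² − (4.76)(9.8)x − (4.76)(9.8)(2.08) = 0
940.0x² − 46.65x − 97.03 = 0
x = [46.65 + √(2176 + 364825)]/(2 × 940.0) = 0.3470 m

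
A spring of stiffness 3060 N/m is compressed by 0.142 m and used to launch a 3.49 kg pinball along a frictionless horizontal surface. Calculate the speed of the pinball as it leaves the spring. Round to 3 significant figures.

Conservation of energy: ½kx² = ½mv²
v = x√(k/m) = 0.142 × √(3060/3.49) = 4.205 m/s

v = 4.20 m/s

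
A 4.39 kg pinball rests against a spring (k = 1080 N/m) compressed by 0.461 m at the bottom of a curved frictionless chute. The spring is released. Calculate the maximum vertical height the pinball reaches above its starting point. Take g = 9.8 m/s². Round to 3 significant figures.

Energy conservation from release to the highest point: ½kx² = mgh
h = kx²/(2mg) = (1080)(0.461)²/(2 × 4.39 × 9.8) = 2.668 m

h = 2.67 m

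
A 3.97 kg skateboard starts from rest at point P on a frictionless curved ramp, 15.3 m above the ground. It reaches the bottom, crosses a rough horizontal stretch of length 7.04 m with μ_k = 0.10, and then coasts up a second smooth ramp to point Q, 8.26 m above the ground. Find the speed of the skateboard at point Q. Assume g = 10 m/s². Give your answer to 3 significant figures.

v = 11.3 m/s

Energy at P: mgh₁ = (3.97)(10)(15.3) = 607.41 J
Friction loss: W_f = μ_k mg d = 27.95 J
At Q: ½mv² + mgh₂ = mgh₁ − W_f
½mv² = 607.41 − 27.95 − 327.92 = 251.54 J
v = √(2 × 251.54/3.97) = 11.26 m/s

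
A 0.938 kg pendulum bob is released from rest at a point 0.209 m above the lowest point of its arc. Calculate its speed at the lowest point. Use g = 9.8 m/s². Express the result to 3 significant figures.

v = 2.02 m/s

Equating total energy at the two states: mgh = ½mv²
The mass cancels from both sides.
v = √(2gh) = √(2 × 9.8 × 0.209) = √4.0964 = 2.024 m/s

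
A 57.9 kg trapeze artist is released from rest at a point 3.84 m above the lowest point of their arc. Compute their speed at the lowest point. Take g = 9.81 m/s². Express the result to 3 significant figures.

v = 8.68 m/s

By conservation of mechanical energy, mgh = ½mv²
v = √(2gh) = √(2 × 9.81 × 3.84) = √75.341 = 8.680 m/s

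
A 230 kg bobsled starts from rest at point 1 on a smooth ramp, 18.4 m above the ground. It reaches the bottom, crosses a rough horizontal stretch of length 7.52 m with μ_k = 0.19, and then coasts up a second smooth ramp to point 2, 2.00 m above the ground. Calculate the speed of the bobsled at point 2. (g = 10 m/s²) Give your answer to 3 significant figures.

Energy at 1: mgh₁ = (230)(10)(18.4) = 42320 J
Friction loss: W_f = μ_k mg d = 3286 J
At 2: ½mv² + mgh₂ = mgh₁ − W_f
½mv² = 42320 − 3286 − 4600.0 = 34434 J
v = √(2 × 34434/230) = 17.30 m/s

v = 17.3 m/s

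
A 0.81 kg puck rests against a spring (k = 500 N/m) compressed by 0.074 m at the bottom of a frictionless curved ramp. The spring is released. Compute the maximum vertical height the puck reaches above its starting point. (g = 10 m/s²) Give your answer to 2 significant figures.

h = 0.17 m

Energy conservation from release to the highest point: ½kx² = mgh
h = kx²/(2mg) = (500)(0.074)²/(2 × 0.81 × 10) = 0.1690 m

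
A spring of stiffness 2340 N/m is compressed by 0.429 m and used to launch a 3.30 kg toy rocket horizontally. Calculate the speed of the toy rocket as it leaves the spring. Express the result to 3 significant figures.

Conservation of energy: ½kx² = ½mv²
v = x√(k/m) = 0.429 × √(2340/3.30) = 11.42 m/s

v = 11.4 m/s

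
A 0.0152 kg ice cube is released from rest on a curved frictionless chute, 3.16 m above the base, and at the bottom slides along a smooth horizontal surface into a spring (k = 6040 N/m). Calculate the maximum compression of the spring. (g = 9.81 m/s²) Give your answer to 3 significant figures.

Gravitational PE at the top equals spring PE at max compression: mgh = ½kx²
x = √(2mgh/k) = √(2 × 0.0152 × 9.81 × 3.16 / 6040) = 0.01249 m

x = 0.0125 m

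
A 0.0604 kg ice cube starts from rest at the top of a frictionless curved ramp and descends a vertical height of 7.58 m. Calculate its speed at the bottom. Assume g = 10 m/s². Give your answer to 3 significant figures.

v = 12.3 m/s

By conservation of mechanical energy, mgh = ½mv²
v = √(2gh) = √(2 × 10 × 7.58) = √151.60 = 12.31 m/s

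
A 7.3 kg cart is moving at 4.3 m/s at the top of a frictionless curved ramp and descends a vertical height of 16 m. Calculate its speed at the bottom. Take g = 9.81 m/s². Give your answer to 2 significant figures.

Mechanical energy is conserved (no friction): ½mv₀² + mgh = ½mv²
v² = v₀² + 2gh = (4.3)² + 2(9.81)(16) = 332.41
v = √332.41 = 18.23 m/s

v = 18 m/s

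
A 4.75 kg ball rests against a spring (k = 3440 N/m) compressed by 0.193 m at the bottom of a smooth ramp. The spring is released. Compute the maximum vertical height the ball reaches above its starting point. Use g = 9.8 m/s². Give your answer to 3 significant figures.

All spring PE becomes gravitational PE at the highest point: ½kx² = mgh
h = kx²/(2mg) = (3440)(0.193)²/(2 × 4.75 × 9.8) = 1.376 m

h = 1.38 m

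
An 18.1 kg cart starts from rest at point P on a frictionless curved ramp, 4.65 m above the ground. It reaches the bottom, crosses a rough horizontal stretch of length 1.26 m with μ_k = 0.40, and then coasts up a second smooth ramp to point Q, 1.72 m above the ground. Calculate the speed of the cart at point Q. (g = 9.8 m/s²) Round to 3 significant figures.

v = 6.90 m/s

Energy at P: mgh₁ = (18.1)(9.8)(4.65) = 824.82 J
Friction loss: W_f = μ_k mg d = 89.40 J
At Q: ½mv² + mgh₂ = mgh₁ − W_f
½mv² = 824.82 − 89.40 − 305.09 = 430.32 J
v = √(2 × 430.32/18.1) = 6.896 m/s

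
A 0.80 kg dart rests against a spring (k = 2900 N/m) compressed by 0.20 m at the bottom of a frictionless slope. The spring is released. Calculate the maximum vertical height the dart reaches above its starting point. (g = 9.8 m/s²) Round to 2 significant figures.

h = 7.4 m

At maximum height the dart is at rest, so ½kx² = mgh
h = kx²/(2mg) = (2900)(0.20)²/(2 × 0.80 × 9.8) = 7.398 m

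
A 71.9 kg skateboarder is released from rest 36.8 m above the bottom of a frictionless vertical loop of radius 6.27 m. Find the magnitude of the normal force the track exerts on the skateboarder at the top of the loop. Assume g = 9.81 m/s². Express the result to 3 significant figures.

N = 4750 N

Energy from release to top (height 2r): mgh = ½mv_top² + mg(2r)
v_top² = 2g(h − 2r) = 2(9.81)(36.8 − 12.54) = 475.98 m²/s²
At the top, both N and weight point toward the centre: N + mg = mv_top²/r
N = m(v_top²/r − g) = 71.9(475.98/6.27 − 9.81) = 4753 N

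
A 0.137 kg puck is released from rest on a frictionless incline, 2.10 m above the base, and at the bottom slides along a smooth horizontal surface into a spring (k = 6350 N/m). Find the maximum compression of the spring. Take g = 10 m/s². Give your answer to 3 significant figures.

x = 0.0301 m

Energy conservation (no friction) from release to max compression: mgh = ½kx²
x = √(2mgh/k) = √(2 × 0.137 × 10 × 2.10 / 6350) = 0.03010 m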